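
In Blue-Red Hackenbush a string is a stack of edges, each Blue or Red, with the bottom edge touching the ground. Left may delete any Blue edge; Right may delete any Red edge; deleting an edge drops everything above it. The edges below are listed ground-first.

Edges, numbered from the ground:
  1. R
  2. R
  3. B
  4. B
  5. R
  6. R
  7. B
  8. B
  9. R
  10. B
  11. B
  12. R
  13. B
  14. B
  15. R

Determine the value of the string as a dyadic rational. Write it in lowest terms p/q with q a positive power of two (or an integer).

Recurse on prefixes of the 15-edge string R R B B R R B B R B B R B B R:
value_1 [R]  L=[—]  R=[0]  → -1
value_2 [RR]  L=[—]  R=[-1; 0]  → -2
value_3 [RRB]  L=[-2]  R=[-1; 0]  → -3/2
value_4 [RRBB]  L=[-2; -3/2]  R=[-1; 0]  → -5/4
value_5 [RRBBR]  L=[-2; -3/2]  R=[-5/4; -1; 0]  → -11/8
value_6 [RRBBRR]  L=[-2; -3/2]  R=[-11/8; -5/4; -1; 0]  → -23/16
value_7 [RRBBRRB]  L=[-2; -3/2; -23/16]  R=[-11/8; -5/4; -1; 0]  → -45/32
value_8 [RRBBRRBB]  L=[-2; -3/2; -23/16; -45/32]  R=[-11/8; -5/4; -1; 0]  → -89/64
value_9 [RRBBRRBBR]  L=[-2; -3/2; -23/16; -45/32]  R=[-89/64; -11/8; -5/4; -1; 0]  → -179/128
value_10 [RRBBRRBBRB]  L=[-2; -3/2; -23/16; -45/32; -179/128]  R=[-89/64; -11/8; -5/4; -1; 0]  → -357/256
value_11 [RRBBRRBBRBB]  L=[-2; -3/2; -23/16; -45/32; -179/128; -357/256]  R=[-89/64; -11/8; -5/4; -1; 0]  → -713/512
value_12 [RRBBRRBBRBBR]  L=[-2; -3/2; -23/16; -45/32; -179/128; -357/256]  R=[-713/512; -89/64; -11/8; -5/4; -1; 0]  → -1427/1024
value_13 [RRBBRRBBRBBRB]  L=[-2; -3/2; -23/16; -45/32; -179/128; -357/256; -1427/1024]  R=[-713/512; -89/64; -11/8; -5/4; -1; 0]  → -2853/2048
value_14 [RRBBRRBBRBBRBB]  L=[-2; -3/2; -23/16; -45/32; -179/128; -357/256; -1427/1024; -2853/2048]  R=[-713/512; -89/64; -11/8; -5/4; -1; 0]  → -5705/4096
value_15 [RRBBRRBBRBBRBBR]  L=[-2; -3/2; -23/16; -45/32; -179/128; -357/256; -1427/1024; -2853/2048]  R=[-5705/4096; -713/512; -89/64; -11/8; -5/4; -1; 0]  → -11411/8192

-11411/8192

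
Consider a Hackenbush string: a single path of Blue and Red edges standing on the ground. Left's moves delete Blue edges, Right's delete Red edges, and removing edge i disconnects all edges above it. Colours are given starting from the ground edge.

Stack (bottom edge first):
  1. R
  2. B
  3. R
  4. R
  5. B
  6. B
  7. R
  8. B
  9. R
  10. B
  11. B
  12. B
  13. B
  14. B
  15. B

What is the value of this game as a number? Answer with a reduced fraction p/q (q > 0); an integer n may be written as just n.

step 1: add R to get R; options L={ (no moves) } R={ 0 } => -1
step 2: add B to get RB; options L={ -1 } R={ 0 } => -1/2
step 3: add R to get RBR; options L={ -1 } R={ -1/2 0 } => -3/4
step 4: add R to get RBRR; options L={ -1 } R={ -3/4 -1/2 0 } => -7/8
step 5: add B to get RBRRB; options L={ -1 -7/8 } R={ -3/4 -1/2 0 } => -13/16
step 6: add B to get RBRRBB; options L={ -1 -7/8 -13/16 } R={ -3/4 -1/2 0 } => -25/32
step 7: add R to get RBRRBBR; options L={ -1 -7/8 -13/16 } R={ -25/32 -3/4 -1/2 0 } => -51/64
step 8: add B to get RBRRBBRB; options L={ -1 -7/8 -13/16 -51/64 } R={ -25/32 -3/4 -1/2 0 } => -101/128
step 9: add R to get RBRRBBRBR; options L={ -1 -7/8 -13/16 -51/64 } R={ -101/128 -25/32 -3/4 -1/2 0 } => -203/256
step 10: add B to get RBRRBBRBRB; options L={ -1 -7/8 -13/16 -51/64 -203/256 } R={ -101/128 -25/32 -3/4 -1/2 0 } => -405/512
step 11: add B to get RBRRBBRBRBB; options L={ -1 -7/8 -13/16 -51/64 -203/256 -405/512 } R={ -101/128 -25/32 -3/4 -1/2 0 } => -809/1024
step 12: add B to get RBRRBBRBRBBB; options L={ -1 -7/8 -13/16 -51/64 -203/256 -405/512 -809/1024 } R={ -101/128 -25/32 -3/4 -1/2 0 } => -1617/2048
step 13: add B to get RBRRBBRBRBBBB; options L={ -1 -7/8 -13/16 -51/64 -203/256 -405/512 -809/1024 -1617/2048 } R={ -101/128 -25/32 -3/4 -1/2 0 } => -3233/4096
step 14: add B to get RBRRBBRBRBBBBB; options L={ -1 -7/8 -13/16 -51/64 -203/256 -405/512 -809/1024 -1617/2048 -3233/4096 } R={ -101/128 -25/32 -3/4 -1/2 0 } => -6465/8192
step 15: add B to get RBRRBBRBRBBBBBB; options L={ -1 -7/8 -13/16 -51/64 -203/256 -405/512 -809/1024 -1617/2048 -3233/4096 -6465/8192 } R={ -101/128 -25/32 -3/4 -1/2 0 } => -12929/16384

-12929/16384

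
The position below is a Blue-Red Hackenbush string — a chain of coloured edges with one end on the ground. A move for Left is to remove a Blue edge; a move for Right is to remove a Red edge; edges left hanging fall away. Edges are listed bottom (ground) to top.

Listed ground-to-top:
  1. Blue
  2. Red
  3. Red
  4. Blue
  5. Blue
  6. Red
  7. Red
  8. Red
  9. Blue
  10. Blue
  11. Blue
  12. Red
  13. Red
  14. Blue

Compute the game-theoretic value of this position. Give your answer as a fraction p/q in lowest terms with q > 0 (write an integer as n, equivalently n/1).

3187/8192

Build G(s[:k]) for k = 1..14, string s = Blue Red Red Blue Blue Red Red Red Blue Blue Blue Red Red Blue.
B: Left { 0 }, Right { (no moves) } → simplest 1
BR: Left { 0 }, Right { 1 } → simplest 1/2
BRR: Left { 0 }, Right { 1/2,1 } → simplest 1/4
BRRB: Left { 0,1/4 }, Right { 1/2,1 } → simplest 3/8
BRRBB: Left { 0,1/4,3/8 }, Right { 1/2,1 } → simplest 7/16
BRRBBR: Left { 0,1/4,3/8 }, Right { 7/16,1/2,1 } → simplest 13/32
BRRBBRR: Left { 0,1/4,3/8 }, Right { 13/32,7/16,1/2,1 } → simplest 25/64
BRRBBRRR: Left { 0,1/4,3/8 }, Right { 25/64,13/32,7/16,1/2,1 } → simplest 49/128
BRRBBRRRB: Left { 0,1/4,3/8,49/128 }, Right { 25/64,13/32,7/16,1/2,1 } → simplest 99/256
BRRBBRRRBB: Left { 0,1/4,3/8,49/128,99/256 }, Right { 25/64,13/32,7/16,1/2,1 } → simplest 199/512
BRRBBRRRBBB: Left { 0,1/4,3/8,49/128,99/256,199/512 }, Right { 25/64,13/32,7/16,1/2,1 } → simplest 399/1024
BRRBBRRRBBBR: Left { 0,1/4,3/8,49/128,99/256,199/512 }, Right { 399/1024,25/64,13/32,7/16,1/2,1 } → simplest 797/2048
BRRBBRRRBBBRR: Left { 0,1/4,3/8,49/128,99/256,199/512 }, Right { 797/2048,399/1024,25/64,13/32,7/16,1/2,1 } → simplest 1593/4096
BRRBBRRRBBBRRB: Left { 0,1/4,3/8,49/128,99/256,199/512,1593/4096 }, Right { 797/2048,399/1024,25/64,13/32,7/16,1/2,1 } → simplest 3187/8192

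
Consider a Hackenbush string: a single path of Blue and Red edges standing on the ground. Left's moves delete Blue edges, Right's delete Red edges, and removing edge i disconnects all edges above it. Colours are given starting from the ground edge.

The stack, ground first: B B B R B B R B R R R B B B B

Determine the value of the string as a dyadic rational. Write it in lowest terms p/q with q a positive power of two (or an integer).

11551/4096

1 of 15 · B · max L 0 · min R +∞ -> 1
2 of 15 · BB · max L 1 · min R +∞ -> 2
3 of 15 · BBB · max L 2 · min R +∞ -> 3
4 of 15 · BBBR · max L 2 · min R 3 -> 5/2
5 of 15 · BBBRB · max L 5/2 · min R 3 -> 11/4
6 of 15 · BBBRBB · max L 11/4 · min R 3 -> 23/8
7 of 15 · BBBRBBR · max L 11/4 · min R 23/8 -> 45/16
8 of 15 · BBBRBBRB · max L 45/16 · min R 23/8 -> 91/32
9 of 15 · BBBRBBRBR · max L 45/16 · min R 91/32 -> 181/64
10 of 15 · BBBRBBRBRR · max L 45/16 · min R 181/64 -> 361/128
11 of 15 · BBBRBBRBRRR · max L 45/16 · min R 361/128 -> 721/256
12 of 15 · BBBRBBRBRRRB · max L 721/256 · min R 361/128 -> 1443/512
13 of 15 · BBBRBBRBRRRBB · max L 1443/512 · min R 361/128 -> 2887/1024
14 of 15 · BBBRBBRBRRRBBB · max L 2887/1024 · min R 361/128 -> 5775/2048
15 of 15 · BBBRBBRBRRRBBBB · max L 5775/2048 · min R 361/128 -> 11551/4096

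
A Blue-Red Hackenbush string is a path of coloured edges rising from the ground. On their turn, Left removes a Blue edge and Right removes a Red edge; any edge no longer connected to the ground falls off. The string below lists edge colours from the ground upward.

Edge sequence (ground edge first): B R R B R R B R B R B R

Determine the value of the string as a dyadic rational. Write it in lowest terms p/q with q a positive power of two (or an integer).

step 1: add B to get B; options L={ 0 } R={ ∅ } gives 1
step 2: add R to get BR; options L={ 0 } R={ 1 } gives 1/2
step 3: add R to get BRR; options L={ 0 } R={ 1/2; 1 } gives 1/4
step 4: add B to get BRRB; options L={ 0; 1/4 } R={ 1/2; 1 } gives 3/8
step 5: add R to get BRRBR; options L={ 0; 1/4 } R={ 3/8; 1/2; 1 } gives 5/16
step 6: add R to get BRRBRR; options L={ 0; 1/4 } R={ 5/16; 3/8; 1/2; 1 } gives 9/32
step 7: add B to get BRRBRRB; options L={ 0; 1/4; 9/32 } R={ 5/16; 3/8; 1/2; 1 } gives 19/64
step 8: add R to get BRRBRRBR; options L={ 0; 1/4; 9/32 } R={ 19/64; 5/16; 3/8; 1/2; 1 } gives 37/128
step 9: add B to get BRRBRRBRB; options L={ 0; 1/4; 9/32; 37/128 } R={ 19/64; 5/16; 3/8; 1/2; 1 } gives 75/256
step 10: add R to get BRRBRRBRBR; options L={ 0; 1/4; 9/32; 37/128 } R={ 75/256; 19/64; 5/16; 3/8; 1/2; 1 } gives 149/512
step 11: add B to get BRRBRRBRBRB; options L={ 0; 1/4; 9/32; 37/128; 149/512 } R={ 75/256; 19/64; 5/16; 3/8; 1/2; 1 } gives 299/1024
step 12: add R to get BRRBRRBRBRBR; options L={ 0; 1/4; 9/32; 37/128; 149/512 } R={ 299/1024; 75/256; 19/64; 5/16; 3/8; 1/2; 1 } gives 597/2048

597/2048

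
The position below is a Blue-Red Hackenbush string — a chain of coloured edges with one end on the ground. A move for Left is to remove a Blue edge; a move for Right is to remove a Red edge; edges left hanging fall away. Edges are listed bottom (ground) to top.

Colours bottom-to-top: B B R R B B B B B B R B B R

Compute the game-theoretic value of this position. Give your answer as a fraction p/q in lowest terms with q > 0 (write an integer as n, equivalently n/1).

Prefix values for B B R R B B B B B B R B B R via {L|R} + simplicity:
edge 1 of 14 (B): { 0 | — } — 1
edge 2 of 14 (B): { 0 1 | — } — 2
edge 3 of 14 (R): { 0 1 | 2 } — 3/2
edge 4 of 14 (R): { 0 1 | 3/2 2 } — 5/4
edge 5 of 14 (B): { 0 1 5/4 | 3/2 2 } — 11/8
edge 6 of 14 (B): { 0 1 5/4 11/8 | 3/2 2 } — 23/16
edge 7 of 14 (B): { 0 1 5/4 11/8 23/16 | 3/2 2 } — 47/32
edge 8 of 14 (B): { 0 1 5/4 11/8 23/16 47/32 | 3/2 2 } — 95/64
edge 9 of 14 (B): { 0 1 5/4 11/8 23/16 47/32 95/64 | 3/2 2 } — 191/128
edge 10 of 14 (B): { 0 1 5/4 11/8 23/16 47/32 95/64 191/128 | 3/2 2 } — 383/256
edge 11 of 14 (R): { 0 1 5/4 11/8 23/16 47/32 95/64 191/128 | 383/256 3/2 2 } — 765/512
edge 12 of 14 (B): { 0 1 5/4 11/8 23/16 47/32 95/64 191/128 765/512 | 383/256 3/2 2 } — 1531/1024
edge 13 of 14 (B): { 0 1 5/4 11/8 23/16 47/32 95/64 191/128 765/512 1531/1024 | 383/256 3/2 2 } — 3063/2048
edge 14 of 14 (R): { 0 1 5/4 11/8 23/16 47/32 95/64 191/128 765/512 1531/1024 | 3063/2048 383/256 3/2 2 } — 6125/4096

6125/4096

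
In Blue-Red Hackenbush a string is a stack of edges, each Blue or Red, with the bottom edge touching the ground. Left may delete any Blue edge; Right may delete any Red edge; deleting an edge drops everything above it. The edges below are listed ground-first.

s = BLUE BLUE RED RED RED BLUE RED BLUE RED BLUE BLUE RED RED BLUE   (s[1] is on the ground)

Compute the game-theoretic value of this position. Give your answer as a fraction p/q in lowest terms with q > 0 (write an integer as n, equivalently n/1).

v(B) = { 0 | none } -> 1
v(BB) = { 0; 1 | none } -> 2
v(BBR) = { 0; 1 | 2 } -> 3/2
v(BBRR) = { 0; 1 | 3/2; 2 } -> 5/4
v(BBRRR) = { 0; 1 | 5/4; 3/2; 2 } -> 9/8
v(BBRRRB) = { 0; 1; 9/8 | 5/4; 3/2; 2 } -> 19/16
v(BBRRRBR) = { 0; 1; 9/8 | 19/16; 5/4; 3/2; 2 } -> 37/32
v(BBRRRBRB) = { 0; 1; 9/8; 37/32 | 19/16; 5/4; 3/2; 2 } -> 75/64
v(BBRRRBRBR) = { 0; 1; 9/8; 37/32 | 75/64; 19/16; 5/4; 3/2; 2 } -> 149/128
v(BBRRRBRBRB) = { 0; 1; 9/8; 37/32; 149/128 | 75/64; 19/16; 5/4; 3/2; 2 } -> 299/256
v(BBRRRBRBRBB) = { 0; 1; 9/8; 37/32; 149/128; 299/256 | 75/64; 19/16; 5/4; 3/2; 2 } -> 599/512
v(BBRRRBRBRBBR) = { 0; 1; 9/8; 37/32; 149/128; 299/256 | 599/512; 75/64; 19/16; 5/4; 3/2; 2 } -> 1197/1024
v(BBRRRBRBRBBRR) = { 0; 1; 9/8; 37/32; 149/128; 299/256 | 1197/1024; 599/512; 75/64; 19/16; 5/4; 3/2; 2 } -> 2393/2048
v(BBRRRBRBRBBRRB) = { 0; 1; 9/8; 37/32; 149/128; 299/256; 2393/2048 | 1197/1024; 599/512; 75/64; 19/16; 5/4; 3/2; 2 } -> 4787/4096

4787/4096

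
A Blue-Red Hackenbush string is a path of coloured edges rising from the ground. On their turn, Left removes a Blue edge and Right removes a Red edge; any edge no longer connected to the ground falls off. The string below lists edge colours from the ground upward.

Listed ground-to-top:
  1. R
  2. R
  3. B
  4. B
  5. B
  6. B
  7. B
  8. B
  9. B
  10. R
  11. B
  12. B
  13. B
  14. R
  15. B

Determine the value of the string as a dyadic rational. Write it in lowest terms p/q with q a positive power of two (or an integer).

Recurse on prefixes of the 15-edge string R R B B B B B B B R B B B R B:
edge 1 of 15 (R): { — | 0 } gives -1
edge 2 of 15 (R): { — | -1, 0 } gives -2
edge 3 of 15 (B): { -2 | -1, 0 } gives -3/2
edge 4 of 15 (B): { -2, -3/2 | -1, 0 } gives -5/4
edge 5 of 15 (B): { -2, -3/2, -5/4 | -1, 0 } gives -9/8
edge 6 of 15 (B): { -2, -3/2, -5/4, -9/8 | -1, 0 } gives -17/16
edge 7 of 15 (B): { -2, -3/2, -5/4, -9/8, -17/16 | -1, 0 } gives -33/32
edge 8 of 15 (B): { -2, -3/2, -5/4, -9/8, -17/16, -33/32 | -1, 0 } gives -65/64
edge 9 of 15 (B): { -2, -3/2, -5/4, -9/8, -17/16, -33/32, -65/64 | -1, 0 } gives -129/128
edge 10 of 15 (R): { -2, -3/2, -5/4, -9/8, -17/16, -33/32, -65/64 | -129/128, -1, 0 } gives -259/256
edge 11 of 15 (B): { -2, -3/2, -5/4, -9/8, -17/16, -33/32, -65/64, -259/256 | -129/128, -1, 0 } gives -517/512
edge 12 of 15 (B): { -2, -3/2, -5/4, -9/8, -17/16, -33/32, -65/64, -259/256, -517/512 | -129/128, -1, 0 } gives -1033/1024
edge 13 of 15 (B): { -2, -3/2, -5/4, -9/8, -17/16, -33/32, -65/64, -259/256, -517/512, -1033/1024 | -129/128, -1, 0 } gives -2065/2048
edge 14 of 15 (R): { -2, -3/2, -5/4, -9/8, -17/16, -33/32, -65/64, -259/256, -517/512, -1033/1024 | -2065/2048, -129/128, -1, 0 } gives -4131/4096
edge 15 of 15 (B): { -2, -3/2, -5/4, -9/8, -17/16, -33/32, -65/64, -259/256, -517/512, -1033/1024, -4131/4096 | -2065/2048, -129/128, -1, 0 } gives -8261/8192

-8261/8192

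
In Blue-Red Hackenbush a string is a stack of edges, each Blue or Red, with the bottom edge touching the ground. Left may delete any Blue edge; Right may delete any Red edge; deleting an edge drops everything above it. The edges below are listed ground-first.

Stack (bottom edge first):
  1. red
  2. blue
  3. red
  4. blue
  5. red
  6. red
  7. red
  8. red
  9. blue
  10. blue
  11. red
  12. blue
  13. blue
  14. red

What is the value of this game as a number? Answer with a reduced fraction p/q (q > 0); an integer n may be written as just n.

Prefix values for red blue red blue red red red red blue blue red blue blue red via {L|R} + simplicity:
value_1 [r]  L=[none]  R=[0]  = -1
value_2 [rb]  L=[-1]  R=[0]  = -1/2
value_3 [rbr]  L=[-1]  R=[-1/2, 0]  = -3/4
value_4 [rbrb]  L=[-1, -3/4]  R=[-1/2, 0]  = -5/8
value_5 [rbrbr]  L=[-1, -3/4]  R=[-5/8, -1/2, 0]  = -11/16
value_6 [rbrbrr]  L=[-1, -3/4]  R=[-11/16, -5/8, -1/2, 0]  = -23/32
value_7 [rbrbrrr]  L=[-1, -3/4]  R=[-23/32, -11/16, -5/8, -1/2, 0]  = -47/64
value_8 [rbrbrrrr]  L=[-1, -3/4]  R=[-47/64, -23/32, -11/16, -5/8, -1/2, 0]  = -95/128
value_9 [rbrbrrrrb]  L=[-1, -3/4, -95/128]  R=[-47/64, -23/32, -11/16, -5/8, -1/2, 0]  = -189/256
value_10 [rbrbrrrrbb]  L=[-1, -3/4, -95/128, -189/256]  R=[-47/64, -23/32, -11/16, -5/8, -1/2, 0]  = -377/512
value_11 [rbrbrrrrbbr]  L=[-1, -3/4, -95/128, -189/256]  R=[-377/512, -47/64, -23/32, -11/16, -5/8, -1/2, 0]  = -755/1024
value_12 [rbrbrrrrbbrb]  L=[-1, -3/4, -95/128, -189/256, -755/1024]  R=[-377/512, -47/64, -23/32, -11/16, -5/8, -1/2, 0]  = -1509/2048
value_13 [rbrbrrrrbbrbb]  L=[-1, -3/4, -95/128, -189/256, -755/1024, -1509/2048]  R=[-377/512, -47/64, -23/32, -11/16, -5/8, -1/2, 0]  = -3017/4096
value_14 [rbrbrrrrbbrbbr]  L=[-1, -3/4, -95/128, -189/256, -755/1024, -1509/2048]  R=[-3017/4096, -377/512, -47/64, -23/32, -11/16, -5/8, -1/2, 0]  = -6035/8192

-6035/8192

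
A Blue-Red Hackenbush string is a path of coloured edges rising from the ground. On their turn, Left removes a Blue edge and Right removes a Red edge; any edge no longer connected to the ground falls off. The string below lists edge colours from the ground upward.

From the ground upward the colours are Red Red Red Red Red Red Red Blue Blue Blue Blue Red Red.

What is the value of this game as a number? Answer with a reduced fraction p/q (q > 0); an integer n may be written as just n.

Build g(s[:k]) for k = 1..13, string s = Red Red Red Red Red Red Red Blue Blue Blue Blue Red Red.
1 of 13 · R · max L −∞ · min R 0 => -1
2 of 13 · RR · max L −∞ · min R -1 => -2
3 of 13 · RRR · max L −∞ · min R -2 => -3
4 of 13 · RRRR · max L −∞ · min R -3 => -4
5 of 13 · RRRRR · max L −∞ · min R -4 => -5
6 of 13 · RRRRRR · max L −∞ · min R -5 => -6
7 of 13 · RRRRRRR · max L −∞ · min R -6 => -7
8 of 13 · RRRRRRRB · max L -7 · min R -6 => -13/2
9 of 13 · RRRRRRRBB · max L -13/2 · min R -6 => -25/4
10 of 13 · RRRRRRRBBB · max L -25/4 · min R -6 => -49/8
11 of 13 · RRRRRRRBBBB · max L -49/8 · min R -6 => -97/16
12 of 13 · RRRRRRRBBBBR · max L -49/8 · min R -97/16 => -195/32
13 of 13 · RRRRRRRBBBBRR · max L -49/8 · min R -195/32 => -391/64

-391/64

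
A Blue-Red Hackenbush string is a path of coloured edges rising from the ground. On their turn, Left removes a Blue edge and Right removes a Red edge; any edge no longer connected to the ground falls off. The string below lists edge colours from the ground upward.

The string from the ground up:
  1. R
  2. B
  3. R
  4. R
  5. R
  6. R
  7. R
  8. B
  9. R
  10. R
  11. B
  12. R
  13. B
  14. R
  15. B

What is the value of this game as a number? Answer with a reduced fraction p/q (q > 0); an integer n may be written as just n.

-16085/16384

Build G(s[:k]) for k = 1..15, string s = R B R R R R R B R R B R B R B.
edge 1 of 15 (R): { ∅ | 0 } => -1
edge 2 of 15 (B): { -1 | 0 } => -1/2
edge 3 of 15 (R): { -1 | -1/2,0 } => -3/4
edge 4 of 15 (R): { -1 | -3/4,-1/2,0 } => -7/8
edge 5 of 15 (R): { -1 | -7/8,-3/4,-1/2,0 } => -15/16
edge 6 of 15 (R): { -1 | -15/16,-7/8,-3/4,-1/2,0 } => -31/32
edge 7 of 15 (R): { -1 | -31/32,-15/16,-7/8,-3/4,-1/2,0 } => -63/64
edge 8 of 15 (B): { -1,-63/64 | -31/32,-15/16,-7/8,-3/4,-1/2,0 } => -125/128
edge 9 of 15 (R): { -1,-63/64 | -125/128,-31/32,-15/16,-7/8,-3/4,-1/2,0 } => -251/256
edge 10 of 15 (R): { -1,-63/64 | -251/256,-125/128,-31/32,-15/16,-7/8,-3/4,-1/2,0 } => -503/512
edge 11 of 15 (B): { -1,-63/64,-503/512 | -251/256,-125/128,-31/32,-15/16,-7/8,-3/4,-1/2,0 } => -1005/1024
edge 12 of 15 (R): { -1,-63/64,-503/512 | -1005/1024,-251/256,-125/128,-31/32,-15/16,-7/8,-3/4,-1/2,0 } => -2011/2048
edge 13 of 15 (B): { -1,-63/64,-503/512,-2011/2048 | -1005/1024,-251/256,-125/128,-31/32,-15/16,-7/8,-3/4,-1/2,0 } => -4021/4096
edge 14 of 15 (R): { -1,-63/64,-503/512,-2011/2048 | -4021/4096,-1005/1024,-251/256,-125/128,-31/32,-15/16,-7/8,-3/4,-1/2,0 } => -8043/8192
edge 15 of 15 (B): { -1,-63/64,-503/512,-2011/2048,-8043/8192 | -4021/4096,-1005/1024,-251/256,-125/128,-31/32,-15/16,-7/8,-3/4,-1/2,0 } => -16085/16384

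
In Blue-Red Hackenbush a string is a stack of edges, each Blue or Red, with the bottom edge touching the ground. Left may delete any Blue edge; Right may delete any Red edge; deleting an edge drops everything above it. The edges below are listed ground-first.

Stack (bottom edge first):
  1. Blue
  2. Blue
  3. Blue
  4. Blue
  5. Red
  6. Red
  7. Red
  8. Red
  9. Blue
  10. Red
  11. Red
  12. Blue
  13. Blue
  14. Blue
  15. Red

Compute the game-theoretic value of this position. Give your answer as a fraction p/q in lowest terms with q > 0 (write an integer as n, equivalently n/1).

1 of 15 · B · max L 0 · min R +∞ = 1
2 of 15 · BB · max L 1 · min R +∞ = 2
3 of 15 · BBB · max L 2 · min R +∞ = 3
4 of 15 · BBBB · max L 3 · min R +∞ = 4
5 of 15 · BBBBR · max L 3 · min R 4 = 7/2
6 of 15 · BBBBRR · max L 3 · min R 7/2 = 13/4
7 of 15 · BBBBRRR · max L 3 · min R 13/4 = 25/8
8 of 15 · BBBBRRRR · max L 3 · min R 25/8 = 49/16
9 of 15 · BBBBRRRRB · max L 49/16 · min R 25/8 = 99/32
10 of 15 · BBBBRRRRBR · max L 49/16 · min R 99/32 = 197/64
11 of 15 · BBBBRRRRBRR · max L 49/16 · min R 197/64 = 393/128
12 of 15 · BBBBRRRRBRRB · max L 393/128 · min R 197/64 = 787/256
13 of 15 · BBBBRRRRBRRBB · max L 787/256 · min R 197/64 = 1575/512
14 of 15 · BBBBRRRRBRRBBB · max L 1575/512 · min R 197/64 = 3151/1024
15 of 15 · BBBBRRRRBRRBBBR · max L 1575/512 · min R 3151/1024 = 6301/2048

6301/2048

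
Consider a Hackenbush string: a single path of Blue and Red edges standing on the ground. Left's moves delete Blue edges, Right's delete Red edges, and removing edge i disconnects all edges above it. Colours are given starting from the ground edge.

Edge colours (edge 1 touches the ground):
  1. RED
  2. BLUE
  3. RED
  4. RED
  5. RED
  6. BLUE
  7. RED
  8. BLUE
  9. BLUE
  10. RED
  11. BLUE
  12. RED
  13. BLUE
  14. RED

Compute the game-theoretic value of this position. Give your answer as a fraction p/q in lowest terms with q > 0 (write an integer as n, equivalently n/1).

-7467/8192

Prefix values for RED BLUE RED RED RED BLUE RED BLUE BLUE RED BLUE RED BLUE RED via {L|R} + simplicity:
edge 1 of 14 (RED): { (no moves) | 0 } — -1
edge 2 of 14 (BLUE): { -1 | 0 } — -1/2
edge 3 of 14 (RED): { -1 | -1/2; 0 } — -3/4
edge 4 of 14 (RED): { -1 | -3/4; -1/2; 0 } — -7/8
edge 5 of 14 (RED): { -1 | -7/8; -3/4; -1/2; 0 } — -15/16
edge 6 of 14 (BLUE): { -1; -15/16 | -7/8; -3/4; -1/2; 0 } — -29/32
edge 7 of 14 (RED): { -1; -15/16 | -29/32; -7/8; -3/4; -1/2; 0 } — -59/64
edge 8 of 14 (BLUE): { -1; -15/16; -59/64 | -29/32; -7/8; -3/4; -1/2; 0 } — -117/128
edge 9 of 14 (BLUE): { -1; -15/16; -59/64; -117/128 | -29/32; -7/8; -3/4; -1/2; 0 } — -233/256
edge 10 of 14 (RED): { -1; -15/16; -59/64; -117/128 | -233/256; -29/32; -7/8; -3/4; -1/2; 0 } — -467/512
edge 11 of 14 (BLUE): { -1; -15/16; -59/64; -117/128; -467/512 | -233/256; -29/32; -7/8; -3/4; -1/2; 0 } — -933/1024
edge 12 of 14 (RED): { -1; -15/16; -59/64; -117/128; -467/512 | -933/1024; -233/256; -29/32; -7/8; -3/4; -1/2; 0 } — -1867/2048
edge 13 of 14 (BLUE): { -1; -15/16; -59/64; -117/128; -467/512; -1867/2048 | -933/1024; -233/256; -29/32; -7/8; -3/4; -1/2; 0 } — -3733/4096
edge 14 of 14 (RED): { -1; -15/16; -59/64; -117/128; -467/512; -1867/2048 | -3733/4096; -933/1024; -233/256; -29/32; -7/8; -3/4; -1/2; 0 } — -7467/8192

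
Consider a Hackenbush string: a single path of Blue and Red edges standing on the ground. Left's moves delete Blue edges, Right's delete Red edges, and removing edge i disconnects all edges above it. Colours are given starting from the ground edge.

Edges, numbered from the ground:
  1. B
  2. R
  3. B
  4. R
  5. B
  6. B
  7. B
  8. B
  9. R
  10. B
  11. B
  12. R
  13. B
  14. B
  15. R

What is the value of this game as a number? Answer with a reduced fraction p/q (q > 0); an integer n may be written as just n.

12141/16384

B: Left { 0 }, Right { — } — simplest 1
BR: Left { 0 }, Right { 1 } — simplest 1/2
BRB: Left { 0, 1/2 }, Right { 1 } — simplest 3/4
BRBR: Left { 0, 1/2 }, Right { 3/4, 1 } — simplest 5/8
BRBRB: Left { 0, 1/2, 5/8 }, Right { 3/4, 1 } — simplest 11/16
BRBRBB: Left { 0, 1/2, 5/8, 11/16 }, Right { 3/4, 1 } — simplest 23/32
BRBRBBB: Left { 0, 1/2, 5/8, 11/16, 23/32 }, Right { 3/4, 1 } — simplest 47/64
BRBRBBBB: Left { 0, 1/2, 5/8, 11/16, 23/32, 47/64 }, Right { 3/4, 1 } — simplest 95/128
BRBRBBBBR: Left { 0, 1/2, 5/8, 11/16, 23/32, 47/64 }, Right { 95/128, 3/4, 1 } — simplest 189/256
BRBRBBBBRB: Left { 0, 1/2, 5/8, 11/16, 23/32, 47/64, 189/256 }, Right { 95/128, 3/4, 1 } — simplest 379/512
BRBRBBBBRBB: Left { 0, 1/2, 5/8, 11/16, 23/32, 47/64, 189/256, 379/512 }, Right { 95/128, 3/4, 1 } — simplest 759/1024
BRBRBBBBRBBR: Left { 0, 1/2, 5/8, 11/16, 23/32, 47/64, 189/256, 379/512 }, Right { 759/1024, 95/128, 3/4, 1 } — simplest 1517/2048
BRBRBBBBRBBRB: Left { 0, 1/2, 5/8, 11/16, 23/32, 47/64, 189/256, 379/512, 1517/2048 }, Right { 759/1024, 95/128, 3/4, 1 } — simplest 3035/4096
BRBRBBBBRBBRBB: Left { 0, 1/2, 5/8, 11/16, 23/32, 47/64, 189/256, 379/512, 1517/2048, 3035/4096 }, Right { 759/1024, 95/128, 3/4, 1 } — simplest 6071/8192
BRBRBBBBRBBRBBR: Left { 0, 1/2, 5/8, 11/16, 23/32, 47/64, 189/256, 379/512, 1517/2048, 3035/4096 }, Right { 6071/8192, 759/1024, 95/128, 3/4, 1 } — simplest 12141/16384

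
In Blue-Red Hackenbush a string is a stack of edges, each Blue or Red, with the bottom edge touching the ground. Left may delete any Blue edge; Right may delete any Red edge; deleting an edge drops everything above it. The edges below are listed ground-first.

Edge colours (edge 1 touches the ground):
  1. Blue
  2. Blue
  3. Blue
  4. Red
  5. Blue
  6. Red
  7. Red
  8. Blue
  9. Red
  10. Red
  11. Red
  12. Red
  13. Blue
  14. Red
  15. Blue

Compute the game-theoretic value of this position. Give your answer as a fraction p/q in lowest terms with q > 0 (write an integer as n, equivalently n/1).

10507/4096

Recurse on prefixes of the 15-edge string Blue Blue Blue Red Blue Red Red Blue Red Red Red Red Blue Red Blue:
edge 1 of 15 (Blue): { 0 | none } => 1
edge 2 of 15 (Blue): { 0,1 | none } => 2
edge 3 of 15 (Blue): { 0,1,2 | none } => 3
edge 4 of 15 (Red): { 0,1,2 | 3 } => 5/2
edge 5 of 15 (Blue): { 0,1,2,5/2 | 3 } => 11/4
edge 6 of 15 (Red): { 0,1,2,5/2 | 11/4,3 } => 21/8
edge 7 of 15 (Red): { 0,1,2,5/2 | 21/8,11/4,3 } => 41/16
edge 8 of 15 (Blue): { 0,1,2,5/2,41/16 | 21/8,11/4,3 } => 83/32
edge 9 of 15 (Red): { 0,1,2,5/2,41/16 | 83/32,21/8,11/4,3 } => 165/64
edge 10 of 15 (Red): { 0,1,2,5/2,41/16 | 165/64,83/32,21/8,11/4,3 } => 329/128
edge 11 of 15 (Red): { 0,1,2,5/2,41/16 | 329/128,165/64,83/32,21/8,11/4,3 } => 657/256
edge 12 of 15 (Red): { 0,1,2,5/2,41/16 | 657/256,329/128,165/64,83/32,21/8,11/4,3 } => 1313/512
edge 13 of 15 (Blue): { 0,1,2,5/2,41/16,1313/512 | 657/256,329/128,165/64,83/32,21/8,11/4,3 } => 2627/1024
edge 14 of 15 (Red): { 0,1,2,5/2,41/16,1313/512 | 2627/1024,657/256,329/128,165/64,83/32,21/8,11/4,3 } => 5253/2048
edge 15 of 15 (Blue): { 0,1,2,5/2,41/16,1313/512,5253/2048 | 2627/1024,657/256,329/128,165/64,83/32,21/8,11/4,3 } => 10507/4096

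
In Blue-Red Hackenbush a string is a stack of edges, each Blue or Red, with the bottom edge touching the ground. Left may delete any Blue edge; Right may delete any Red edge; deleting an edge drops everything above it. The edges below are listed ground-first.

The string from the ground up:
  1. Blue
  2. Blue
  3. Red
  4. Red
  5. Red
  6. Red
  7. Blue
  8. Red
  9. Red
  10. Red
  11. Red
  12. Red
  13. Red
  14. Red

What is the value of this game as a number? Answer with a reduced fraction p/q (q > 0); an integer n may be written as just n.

Build val(s[:k]) for k = 1..14, string s = Blue Blue Red Red Red Red Blue Red Red Red Red Red Red Red.
edge 1 of 14 (Blue): { 0 | none } => 1
edge 2 of 14 (Blue): { 0, 1 | none } => 2
edge 3 of 14 (Red): { 0, 1 | 2 } => 3/2
edge 4 of 14 (Red): { 0, 1 | 3/2, 2 } => 5/4
edge 5 of 14 (Red): { 0, 1 | 5/4, 3/2, 2 } => 9/8
edge 6 of 14 (Red): { 0, 1 | 9/8, 5/4, 3/2, 2 } => 17/16
edge 7 of 14 (Blue): { 0, 1, 17/16 | 9/8, 5/4, 3/2, 2 } => 35/32
edge 8 of 14 (Red): { 0, 1, 17/16 | 35/32, 9/8, 5/4, 3/2, 2 } => 69/64
edge 9 of 14 (Red): { 0, 1, 17/16 | 69/64, 35/32, 9/8, 5/4, 3/2, 2 } => 137/128
edge 10 of 14 (Red): { 0, 1, 17/16 | 137/128, 69/64, 35/32, 9/8, 5/4, 3/2, 2 } => 273/256
edge 11 of 14 (Red): { 0, 1, 17/16 | 273/256, 137/128, 69/64, 35/32, 9/8, 5/4, 3/2, 2 } => 545/512
edge 12 of 14 (Red): { 0, 1, 17/16 | 545/512, 273/256, 137/128, 69/64, 35/32, 9/8, 5/4, 3/2, 2 } => 1089/1024
edge 13 of 14 (Red): { 0, 1, 17/16 | 1089/1024, 545/512, 273/256, 137/128, 69/64, 35/32, 9/8, 5/4, 3/2, 2 } => 2177/2048
edge 14 of 14 (Red): { 0, 1, 17/16 | 2177/2048, 1089/1024, 545/512, 273/256, 137/128, 69/64, 35/32, 9/8, 5/4, 3/2, 2 } => 4353/4096

4353/4096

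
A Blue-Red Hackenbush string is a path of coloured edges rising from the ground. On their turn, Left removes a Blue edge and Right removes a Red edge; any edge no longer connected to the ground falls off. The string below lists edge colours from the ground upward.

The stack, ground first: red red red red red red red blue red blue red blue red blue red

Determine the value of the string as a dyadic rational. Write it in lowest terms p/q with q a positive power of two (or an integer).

r: Left { — }, Right { 0 } gives simplest -1
rr: Left { — }, Right { -1, 0 } gives simplest -2
rrr: Left { — }, Right { -2, -1, 0 } gives simplest -3
rrrr: Left { — }, Right { -3, -2, -1, 0 } gives simplest -4
rrrrr: Left { — }, Right { -4, -3, -2, -1, 0 } gives simplest -5
rrrrrr: Left { — }, Right { -5, -4, -3, -2, -1, 0 } gives simplest -6
rrrrrrr: Left { — }, Right { -6, -5, -4, -3, -2, -1, 0 } gives simplest -7
rrrrrrrb: Left { -7 }, Right { -6, -5, -4, -3, -2, -1, 0 } gives simplest -13/2
rrrrrrrbr: Left { -7 }, Right { -13/2, -6, -5, -4, -3, -2, -1, 0 } gives simplest -27/4
rrrrrrrbrb: Left { -7, -27/4 }, Right { -13/2, -6, -5, -4, -3, -2, -1, 0 } gives simplest -53/8
rrrrrrrbrbr: Left { -7, -27/4 }, Right { -53/8, -13/2, -6, -5, -4, -3, -2, -1, 0 } gives simplest -107/16
rrrrrrrbrbrb: Left { -7, -27/4, -107/16 }, Right { -53/8, -13/2, -6, -5, -4, -3, -2, -1, 0 } gives simplest -213/32
rrrrrrrbrbrbr: Left { -7, -27/4, -107/16 }, Right { -213/32, -53/8, -13/2, -6, -5, -4, -3, -2, -1, 0 } gives simplest -427/64
rrrrrrrbrbrbrb: Left { -7, -27/4, -107/16, -427/64 }, Right { -213/32, -53/8, -13/2, -6, -5, -4, -3, -2, -1, 0 } gives simplest -853/128
rrrrrrrbrbrbrbr: Left { -7, -27/4, -107/16, -427/64 }, Right { -853/128, -213/32, -53/8, -13/2, -6, -5, -4, -3, -2, -1, 0 } gives simplest -1707/256

-1707/256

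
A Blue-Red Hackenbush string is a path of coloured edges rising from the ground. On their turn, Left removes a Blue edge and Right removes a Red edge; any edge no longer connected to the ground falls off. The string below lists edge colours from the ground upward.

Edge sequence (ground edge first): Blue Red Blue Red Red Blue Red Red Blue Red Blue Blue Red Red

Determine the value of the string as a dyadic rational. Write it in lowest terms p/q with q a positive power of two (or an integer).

4697/8192

Prefix values for Blue Red Blue Red Red Blue Red Red Blue Red Blue Blue Red Red via {L|R} + simplicity:
B: Left { 0 }, Right { — } so simplest 1
BR: Left { 0 }, Right { 1 } so simplest 1/2
BRB: Left { 0 1/2 }, Right { 1 } so simplest 3/4
BRBR: Left { 0 1/2 }, Right { 3/4 1 } so simplest 5/8
BRBRR: Left { 0 1/2 }, Right { 5/8 3/4 1 } so simplest 9/16
BRBRRB: Left { 0 1/2 9/16 }, Right { 5/8 3/4 1 } so simplest 19/32
BRBRRBR: Left { 0 1/2 9/16 }, Right { 19/32 5/8 3/4 1 } so simplest 37/64
BRBRRBRR: Left { 0 1/2 9/16 }, Right { 37/64 19/32 5/8 3/4 1 } so simplest 73/128
BRBRRBRRB: Left { 0 1/2 9/16 73/128 }, Right { 37/64 19/32 5/8 3/4 1 } so simplest 147/256
BRBRRBRRBR: Left { 0 1/2 9/16 73/128 }, Right { 147/256 37/64 19/32 5/8 3/4 1 } so simplest 293/512
BRBRRBRRBRB: Left { 0 1/2 9/16 73/128 293/512 }, Right { 147/256 37/64 19/32 5/8 3/4 1 } so simplest 587/1024
BRBRRBRRBRBB: Left { 0 1/2 9/16 73/128 293/512 587/1024 }, Right { 147/256 37/64 19/32 5/8 3/4 1 } so simplest 1175/2048
BRBRRBRRBRBBR: Left { 0 1/2 9/16 73/128 293/512 587/1024 }, Right { 1175/2048 147/256 37/64 19/32 5/8 3/4 1 } so simplest 2349/4096
BRBRRBRRBRBBRR: Left { 0 1/2 9/16 73/128 293/512 587/1024 }, Right { 2349/4096 1175/2048 147/256 37/64 19/32 5/8 3/4 1 } so simplest 4697/8192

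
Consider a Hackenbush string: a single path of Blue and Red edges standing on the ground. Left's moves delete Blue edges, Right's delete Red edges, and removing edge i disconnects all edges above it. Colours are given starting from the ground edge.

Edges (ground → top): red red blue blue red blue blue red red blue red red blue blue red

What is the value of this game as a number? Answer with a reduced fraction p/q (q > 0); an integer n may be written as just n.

-10675/8192

v_1 [r]  L=[]  R=[0]  → -1
v_2 [rr]  L=[]  R=[-1 0]  → -2
v_3 [rrb]  L=[-2]  R=[-1 0]  → -3/2
v_4 [rrbb]  L=[-2 -3/2]  R=[-1 0]  → -5/4
v_5 [rrbbr]  L=[-2 -3/2]  R=[-5/4 -1 0]  → -11/8
v_6 [rrbbrb]  L=[-2 -3/2 -11/8]  R=[-5/4 -1 0]  → -21/16
v_7 [rrbbrbb]  L=[-2 -3/2 -11/8 -21/16]  R=[-5/4 -1 0]  → -41/32
v_8 [rrbbrbbr]  L=[-2 -3/2 -11/8 -21/16]  R=[-41/32 -5/4 -1 0]  → -83/64
v_9 [rrbbrbbrr]  L=[-2 -3/2 -11/8 -21/16]  R=[-83/64 -41/32 -5/4 -1 0]  → -167/128
v_10 [rrbbrbbrrb]  L=[-2 -3/2 -11/8 -21/16 -167/128]  R=[-83/64 -41/32 -5/4 -1 0]  → -333/256
v_11 [rrbbrbbrrbr]  L=[-2 -3/2 -11/8 -21/16 -167/128]  R=[-333/256 -83/64 -41/32 -5/4 -1 0]  → -667/512
v_12 [rrbbrbbrrbrr]  L=[-2 -3/2 -11/8 -21/16 -167/128]  R=[-667/512 -333/256 -83/64 -41/32 -5/4 -1 0]  → -1335/1024
v_13 [rrbbrbbrrbrrb]  L=[-2 -3/2 -11/8 -21/16 -167/128 -1335/1024]  R=[-667/512 -333/256 -83/64 -41/32 -5/4 -1 0]  → -2669/2048
v_14 [rrbbrbbrrbrrbb]  L=[-2 -3/2 -11/8 -21/16 -167/128 -1335/1024 -2669/2048]  R=[-667/512 -333/256 -83/64 -41/32 -5/4 -1 0]  → -5337/4096
v_15 [rrbbrbbrrbrrbbr]  L=[-2 -3/2 -11/8 -21/16 -167/128 -1335/1024 -2669/2048]  R=[-5337/4096 -667/512 -333/256 -83/64 -41/32 -5/4 -1 0]  → -10675/8192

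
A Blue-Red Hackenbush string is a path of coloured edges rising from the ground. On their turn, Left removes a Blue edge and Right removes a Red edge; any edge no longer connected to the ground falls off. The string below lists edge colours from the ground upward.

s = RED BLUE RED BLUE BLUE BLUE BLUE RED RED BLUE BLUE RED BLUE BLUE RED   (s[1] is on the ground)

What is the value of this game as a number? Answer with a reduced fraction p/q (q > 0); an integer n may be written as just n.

R: Left { — }, Right { 0 } => simplest -1
RB: Left { -1 }, Right { 0 } => simplest -1/2
RBR: Left { -1 }, Right { -1/2; 0 } => simplest -3/4
RBRB: Left { -1; -3/4 }, Right { -1/2; 0 } => simplest -5/8
RBRBB: Left { -1; -3/4; -5/8 }, Right { -1/2; 0 } => simplest -9/16
RBRBBB: Left { -1; -3/4; -5/8; -9/16 }, Right { -1/2; 0 } => simplest -17/32
RBRBBBB: Left { -1; -3/4; -5/8; -9/16; -17/32 }, Right { -1/2; 0 } => simplest -33/64
RBRBBBBR: Left { -1; -3/4; -5/8; -9/16; -17/32 }, Right { -33/64; -1/2; 0 } => simplest -67/128
RBRBBBBRR: Left { -1; -3/4; -5/8; -9/16; -17/32 }, Right { -67/128; -33/64; -1/2; 0 } => simplest -135/256
RBRBBBBRRB: Left { -1; -3/4; -5/8; -9/16; -17/32; -135/256 }, Right { -67/128; -33/64; -1/2; 0 } => simplest -269/512
RBRBBBBRRBB: Left { -1; -3/4; -5/8; -9/16; -17/32; -135/256; -269/512 }, Right { -67/128; -33/64; -1/2; 0 } => simplest -537/1024
RBRBBBBRRBBR: Left { -1; -3/4; -5/8; -9/16; -17/32; -135/256; -269/512 }, Right { -537/1024; -67/128; -33/64; -1/2; 0 } => simplest -1075/2048
RBRBBBBRRBBRB: Left { -1; -3/4; -5/8; -9/16; -17/32; -135/256; -269/512; -1075/2048 }, Right { -537/1024; -67/128; -33/64; -1/2; 0 } => simplest -2149/4096
RBRBBBBRRBBRBB: Left { -1; -3/4; -5/8; -9/16; -17/32; -135/256; -269/512; -1075/2048; -2149/4096 }, Right { -537/1024; -67/128; -33/64; -1/2; 0 } => simplest -4297/8192
RBRBBBBRRBBRBBR: Left { -1; -3/4; -5/8; -9/16; -17/32; -135/256; -269/512; -1075/2048; -2149/4096 }, Right { -4297/8192; -537/1024; -67/128; -33/64; -1/2; 0 } => simplest -8595/16384

-8595/16384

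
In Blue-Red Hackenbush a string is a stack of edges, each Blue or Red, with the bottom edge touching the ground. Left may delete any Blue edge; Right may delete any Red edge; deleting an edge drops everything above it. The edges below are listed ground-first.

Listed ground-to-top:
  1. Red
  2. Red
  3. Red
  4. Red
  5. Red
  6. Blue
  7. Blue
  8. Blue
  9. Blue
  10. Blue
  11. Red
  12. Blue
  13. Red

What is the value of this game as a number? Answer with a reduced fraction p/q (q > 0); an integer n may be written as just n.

-1035/256

1 of 13 · R · max L −∞ · min R 0 → -1
2 of 13 · RR · max L −∞ · min R -1 → -2
3 of 13 · RRR · max L −∞ · min R -2 → -3
4 of 13 · RRRR · max L −∞ · min R -3 → -4
5 of 13 · RRRRR · max L −∞ · min R -4 → -5
6 of 13 · RRRRRB · max L -5 · min R -4 → -9/2
7 of 13 · RRRRRBB · max L -9/2 · min R -4 → -17/4
8 of 13 · RRRRRBBB · max L -17/4 · min R -4 → -33/8
9 of 13 · RRRRRBBBB · max L -33/8 · min R -4 → -65/16
10 of 13 · RRRRRBBBBB · max L -65/16 · min R -4 → -129/32
11 of 13 · RRRRRBBBBBR · max L -65/16 · min R -129/32 → -259/64
12 of 13 · RRRRRBBBBBRB · max L -259/64 · min R -129/32 → -517/128
13 of 13 · RRRRRBBBBBRBR · max L -259/64 · min R -517/128 → -1035/256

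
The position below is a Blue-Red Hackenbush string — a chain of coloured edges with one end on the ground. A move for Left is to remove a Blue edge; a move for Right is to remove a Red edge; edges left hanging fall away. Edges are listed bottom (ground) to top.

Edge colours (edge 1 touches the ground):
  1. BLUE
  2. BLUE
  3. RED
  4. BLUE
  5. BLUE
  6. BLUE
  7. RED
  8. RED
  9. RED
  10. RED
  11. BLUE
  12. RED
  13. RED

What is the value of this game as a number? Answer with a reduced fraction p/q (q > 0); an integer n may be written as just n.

Prefix values for BLUE BLUE RED BLUE BLUE BLUE RED RED RED RED BLUE RED RED via {L|R} + simplicity:
G_1 [B]  L=[0]  R=[none]  → 1
G_2 [BB]  L=[0; 1]  R=[none]  → 2
G_3 [BBR]  L=[0; 1]  R=[2]  → 3/2
G_4 [BBRB]  L=[0; 1; 3/2]  R=[2]  → 7/4
G_5 [BBRBB]  L=[0; 1; 3/2; 7/4]  R=[2]  → 15/8
G_6 [BBRBBB]  L=[0; 1; 3/2; 7/4; 15/8]  R=[2]  → 31/16
G_7 [BBRBBBR]  L=[0; 1; 3/2; 7/4; 15/8]  R=[31/16; 2]  → 61/32
G_8 [BBRBBBRR]  L=[0; 1; 3/2; 7/4; 15/8]  R=[61/32; 31/16; 2]  → 121/64
G_9 [BBRBBBRRR]  L=[0; 1; 3/2; 7/4; 15/8]  R=[121/64; 61/32; 31/16; 2]  → 241/128
G_10 [BBRBBBRRRR]  L=[0; 1; 3/2; 7/4; 15/8]  R=[241/128; 121/64; 61/32; 31/16; 2]  → 481/256
G_11 [BBRBBBRRRRB]  L=[0; 1; 3/2; 7/4; 15/8; 481/256]  R=[241/128; 121/64; 61/32; 31/16; 2]  → 963/512
G_12 [BBRBBBRRRRBR]  L=[0; 1; 3/2; 7/4; 15/8; 481/256]  R=[963/512; 241/128; 121/64; 61/32; 31/16; 2]  → 1925/1024
G_13 [BBRBBBRRRRBRR]  L=[0; 1; 3/2; 7/4; 15/8; 481/256]  R=[1925/1024; 963/512; 241/128; 121/64; 61/32; 31/16; 2]  → 3849/2048

3849/2048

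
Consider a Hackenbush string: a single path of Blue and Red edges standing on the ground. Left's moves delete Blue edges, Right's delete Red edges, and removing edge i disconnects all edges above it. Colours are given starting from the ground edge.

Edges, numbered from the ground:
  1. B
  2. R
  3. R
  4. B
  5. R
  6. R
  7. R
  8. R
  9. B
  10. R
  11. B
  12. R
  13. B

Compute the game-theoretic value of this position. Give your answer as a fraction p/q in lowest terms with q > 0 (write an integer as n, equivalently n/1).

1067/4096

Prefix values for B R R B R R R R B R B R B via {L|R} + simplicity:
1 of 13 · B · max L 0 · min R +∞ gives 1
2 of 13 · BR · max L 0 · min R 1 gives 1/2
3 of 13 · BRR · max L 0 · min R 1/2 gives 1/4
4 of 13 · BRRB · max L 1/4 · min R 1/2 gives 3/8
5 of 13 · BRRBR · max L 1/4 · min R 3/8 gives 5/16
6 of 13 · BRRBRR · max L 1/4 · min R 5/16 gives 9/32
7 of 13 · BRRBRRR · max L 1/4 · min R 9/32 gives 17/64
8 of 13 · BRRBRRRR · max L 1/4 · min R 17/64 gives 33/128
9 of 13 · BRRBRRRRB · max L 33/128 · min R 17/64 gives 67/256
10 of 13 · BRRBRRRRBR · max L 33/128 · min R 67/256 gives 133/512
11 of 13 · BRRBRRRRBRB · max L 133/512 · min R 67/256 gives 267/1024
12 of 13 · BRRBRRRRBRBR · max L 133/512 · min R 267/1024 gives 533/2048
13 of 13 · BRRBRRRRBRBRB · max L 533/2048 · min R 267/1024 gives 1067/4096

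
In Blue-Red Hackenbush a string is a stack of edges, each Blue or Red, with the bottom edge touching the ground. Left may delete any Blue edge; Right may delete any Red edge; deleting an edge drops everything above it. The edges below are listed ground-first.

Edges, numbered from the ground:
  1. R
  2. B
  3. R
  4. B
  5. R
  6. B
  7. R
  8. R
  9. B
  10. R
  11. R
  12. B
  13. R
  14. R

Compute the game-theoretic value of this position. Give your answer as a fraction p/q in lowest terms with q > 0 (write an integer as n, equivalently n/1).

v(R) = { · | 0 } — -1
v(RB) = { -1 | 0 } — -1/2
v(RBR) = { -1 | -1/2, 0 } — -3/4
v(RBRB) = { -1, -3/4 | -1/2, 0 } — -5/8
v(RBRBR) = { -1, -3/4 | -5/8, -1/2, 0 } — -11/16
v(RBRBRB) = { -1, -3/4, -11/16 | -5/8, -1/2, 0 } — -21/32
v(RBRBRBR) = { -1, -3/4, -11/16 | -21/32, -5/8, -1/2, 0 } — -43/64
v(RBRBRBRR) = { -1, -3/4, -11/16 | -43/64, -21/32, -5/8, -1/2, 0 } — -87/128
v(RBRBRBRRB) = { -1, -3/4, -11/16, -87/128 | -43/64, -21/32, -5/8, -1/2, 0 } — -173/256
v(RBRBRBRRBR) = { -1, -3/4, -11/16, -87/128 | -173/256, -43/64, -21/32, -5/8, -1/2, 0 } — -347/512
v(RBRBRBRRBRR) = { -1, -3/4, -11/16, -87/128 | -347/512, -173/256, -43/64, -21/32, -5/8, -1/2, 0 } — -695/1024
v(RBRBRBRRBRRB) = { -1, -3/4, -11/16, -87/128, -695/1024 | -347/512, -173/256, -43/64, -21/32, -5/8, -1/2, 0 } — -1389/2048
v(RBRBRBRRBRRBR) = { -1, -3/4, -11/16, -87/128, -695/1024 | -1389/2048, -347/512, -173/256, -43/64, -21/32, -5/8, -1/2, 0 } — -2779/4096
v(RBRBRBRRBRRBRR) = { -1, -3/4, -11/16, -87/128, -695/1024 | -2779/4096, -1389/2048, -347/512, -173/256, -43/64, -21/32, -5/8, -1/2, 0 } — -5559/8192

-5559/8192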